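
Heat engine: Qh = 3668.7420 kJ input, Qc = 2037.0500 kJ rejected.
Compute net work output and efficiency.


W = 3668.7420 - 2037.0500 = 1631.6920 kJ
eta = 1631.6920 / 3668.7420 = 0.4448 = 44.4755%

W = 1631.6920 kJ, eta = 44.4755%


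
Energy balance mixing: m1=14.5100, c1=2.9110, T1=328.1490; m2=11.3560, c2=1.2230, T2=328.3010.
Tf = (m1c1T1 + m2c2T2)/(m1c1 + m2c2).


num = 18420.1293
den = 56.1270
Tf = 328.1866 K

328.1866 K


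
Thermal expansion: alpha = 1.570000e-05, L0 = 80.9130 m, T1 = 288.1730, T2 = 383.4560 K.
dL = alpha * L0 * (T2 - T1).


dT = 95.2830 K
dL = 1.570000e-05 * 80.9130 * 95.2830 = 0.121041 m
L_final = 81.034041 m

dL = 0.121041 m


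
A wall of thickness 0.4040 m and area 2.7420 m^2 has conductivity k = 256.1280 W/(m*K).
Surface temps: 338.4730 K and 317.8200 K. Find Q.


dT = 20.6530 K
Q = 256.1280 * 2.7420 * 20.6530 / 0.4040 = 35902.6321 W

35902.6321 W


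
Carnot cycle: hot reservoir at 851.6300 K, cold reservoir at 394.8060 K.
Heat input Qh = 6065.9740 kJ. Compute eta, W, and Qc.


eta = 1 - 394.8060/851.6300 = 0.5364
W = 0.5364 * 6065.9740 = 3253.8573 kJ
Qc = 6065.9740 - 3253.8573 = 2812.1167 kJ

eta = 53.6411%, W = 3253.8573 kJ, Qc = 2812.1167 kJ


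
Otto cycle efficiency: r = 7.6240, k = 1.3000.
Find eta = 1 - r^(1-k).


r^(k-1) = 1.8393
eta = 1 - 1/1.8393 = 0.4563 = 45.6318%

45.6318%


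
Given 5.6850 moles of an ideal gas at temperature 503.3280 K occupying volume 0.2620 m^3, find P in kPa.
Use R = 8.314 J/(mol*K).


P = nRT/V = 5.6850 * 8.314 * 503.3280 / 0.2620
= 23789.8432 / 0.2620 = 90800.9283 Pa = 90.8009 kPa

90.8009 kPa


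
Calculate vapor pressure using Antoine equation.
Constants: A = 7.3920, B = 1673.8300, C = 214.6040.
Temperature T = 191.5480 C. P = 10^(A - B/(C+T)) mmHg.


C+T = 406.1520
B/(C+T) = 4.1212
log10(P) = 7.3920 - 4.1212 = 3.2708
P = 10^3.2708 = 1865.5587 mmHg

1865.5587 mmHg


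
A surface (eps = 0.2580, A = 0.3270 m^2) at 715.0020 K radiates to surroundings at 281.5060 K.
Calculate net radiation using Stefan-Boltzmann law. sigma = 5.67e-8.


T^4 = 2.6135e+11
Tsurr^4 = 6.2799e+09
Q = 0.2580 * 5.67e-8 * 0.3270 * 2.5507e+11 = 1220.1601 W

1220.1601 W


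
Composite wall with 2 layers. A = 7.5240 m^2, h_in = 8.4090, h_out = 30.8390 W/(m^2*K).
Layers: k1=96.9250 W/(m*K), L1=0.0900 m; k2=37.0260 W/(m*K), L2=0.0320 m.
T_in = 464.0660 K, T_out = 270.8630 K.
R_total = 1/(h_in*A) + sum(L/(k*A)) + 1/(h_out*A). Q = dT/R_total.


R_conv_in = 1/(8.4090*7.5240) = 0.0158
R_1 = 0.0900/(96.9250*7.5240) = 0.0001
R_2 = 0.0320/(37.0260*7.5240) = 0.0001
R_conv_out = 1/(30.8390*7.5240) = 0.0043
R_total = 0.0204 K/W
Q = 193.2030 / 0.0204 = 9492.3876 W

R_total = 0.0204 K/W, Q = 9492.3876 W


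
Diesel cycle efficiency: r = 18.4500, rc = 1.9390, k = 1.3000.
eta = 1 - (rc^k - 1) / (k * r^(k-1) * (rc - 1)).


r^(k-1) = 2.3977
rc^k = 2.3651
eta = 0.5336 = 53.3599%

53.3599%


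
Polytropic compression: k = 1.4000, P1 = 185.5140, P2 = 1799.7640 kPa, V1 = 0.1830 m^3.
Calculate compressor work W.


(k-1)/k = 0.2857
(P2/P1)^exp = 1.9141
W = 3.5000 * 185.5140 * 0.1830 * (1.9141 - 1) = 108.6093 kJ

108.6093 kJ


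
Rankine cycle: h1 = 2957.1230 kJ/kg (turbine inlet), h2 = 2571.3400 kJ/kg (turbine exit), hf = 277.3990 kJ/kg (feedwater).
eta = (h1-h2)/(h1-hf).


W = 385.7830 kJ/kg
Q_in = 2679.7240 kJ/kg
eta = 0.1440 = 14.3964%

eta = 14.3964%


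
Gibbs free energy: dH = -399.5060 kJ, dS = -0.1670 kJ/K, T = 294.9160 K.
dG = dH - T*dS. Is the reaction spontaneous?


T*dS = 294.9160 * -0.1670 = -49.2510 kJ
dG = -399.5060 + 49.2510 = -350.2550 kJ (spontaneous)

dG = -350.2550 kJ, spontaneous


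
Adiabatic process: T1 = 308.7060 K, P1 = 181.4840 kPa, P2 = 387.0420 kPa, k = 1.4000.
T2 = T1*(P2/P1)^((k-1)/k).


(k-1)/k = 0.2857
(P2/P1)^exp = 1.2416
T2 = 308.7060 * 1.2416 = 383.2853 K

383.2853 K


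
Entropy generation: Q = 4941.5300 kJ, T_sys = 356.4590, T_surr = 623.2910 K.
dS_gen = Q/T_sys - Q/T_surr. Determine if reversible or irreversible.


dS_sys = 4941.5300/356.4590 = 13.8628 kJ/K
dS_surr = -4941.5300/623.2910 = -7.9281 kJ/K
dS_gen = 13.8628 - 7.9281 = 5.9347 kJ/K (irreversible)

dS_gen = 5.9347 kJ/K, irreversible


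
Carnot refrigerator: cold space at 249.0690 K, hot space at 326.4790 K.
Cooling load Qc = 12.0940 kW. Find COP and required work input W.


COP = 249.0690 / 77.4100 = 3.2175
W = 12.0940 / 3.2175 = 3.7588 kW

COP = 3.2175, W = 3.7588 kW


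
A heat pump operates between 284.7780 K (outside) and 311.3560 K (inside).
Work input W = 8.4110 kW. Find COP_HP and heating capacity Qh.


COP = 311.3560 / 26.5780 = 11.7148
Qh = 11.7148 * 8.4110 = 98.5332 kW

COP = 11.7148, Qh = 98.5332 kW


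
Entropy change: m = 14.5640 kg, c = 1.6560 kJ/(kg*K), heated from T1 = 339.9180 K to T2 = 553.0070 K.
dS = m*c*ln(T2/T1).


T2/T1 = 1.6269
ln(T2/T1) = 0.4867
dS = 14.5640 * 1.6560 * 0.4867 = 11.7374 kJ/K

11.7374 kJ/K


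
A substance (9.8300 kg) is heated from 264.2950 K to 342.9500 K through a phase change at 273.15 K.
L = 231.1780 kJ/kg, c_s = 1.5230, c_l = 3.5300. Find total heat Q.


Q1 (sensible, solid) = 9.8300 * 1.5230 * 8.8550 = 132.5690 kJ
Q2 (latent) = 9.8300 * 231.1780 = 2272.4797 kJ
Q3 (sensible, liquid) = 9.8300 * 3.5300 * 69.8000 = 2422.0530 kJ
Q_total = 4827.1018 kJ

4827.1018 kJ


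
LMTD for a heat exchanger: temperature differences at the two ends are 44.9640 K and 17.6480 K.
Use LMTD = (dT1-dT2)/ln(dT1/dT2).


dT1/dT2 = 2.5478
ln(dT1/dT2) = 0.9352
LMTD = 27.3160 / 0.9352 = 29.2075 K

29.2075 K


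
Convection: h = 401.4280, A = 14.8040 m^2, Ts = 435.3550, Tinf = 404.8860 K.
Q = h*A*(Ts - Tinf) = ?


dT = 30.4690 K
Q = 401.4280 * 14.8040 * 30.4690 = 181069.3485 W

181069.3485 W


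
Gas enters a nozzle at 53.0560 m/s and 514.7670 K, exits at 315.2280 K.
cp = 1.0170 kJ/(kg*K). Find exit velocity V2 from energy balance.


dT = 199.5390 K
2*cp*1000*dT = 405862.3260
V1^2 = 2814.9391
V2 = sqrt(408677.2651) = 639.2787 m/s

639.2787 m/s


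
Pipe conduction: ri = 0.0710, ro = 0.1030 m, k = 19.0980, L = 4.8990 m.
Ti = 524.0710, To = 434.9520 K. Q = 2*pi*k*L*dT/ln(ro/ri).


dT = 89.1190 K
ln(ro/ri) = 0.3720
Q = 2*pi*19.0980*4.8990*89.1190 / 0.3720 = 140813.8038 W

140813.8038 W


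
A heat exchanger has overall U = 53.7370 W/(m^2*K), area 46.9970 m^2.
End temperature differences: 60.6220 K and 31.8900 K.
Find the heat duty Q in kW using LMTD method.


LMTD = 44.7284 K
Q = 53.7370 * 46.9970 * 44.7284 = 112960.6760 W = 112.9607 kW

112.9607 kW


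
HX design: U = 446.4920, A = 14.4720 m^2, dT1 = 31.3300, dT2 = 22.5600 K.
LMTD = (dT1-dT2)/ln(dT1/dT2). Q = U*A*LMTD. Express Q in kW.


LMTD = 26.7054 K
Q = 446.4920 * 14.4720 * 26.7054 = 172560.6432 W = 172.5606 kW

172.5606 kW


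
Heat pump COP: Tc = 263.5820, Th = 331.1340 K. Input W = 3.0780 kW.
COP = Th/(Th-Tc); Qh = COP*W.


COP = 331.1340 / 67.5520 = 4.9019
Qh = 4.9019 * 3.0780 = 15.0881 kW

COP = 4.9019, Qh = 15.0881 kW


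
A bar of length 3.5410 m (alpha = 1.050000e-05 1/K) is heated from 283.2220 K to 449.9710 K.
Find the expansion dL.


dT = 166.7490 K
dL = 1.050000e-05 * 3.5410 * 166.7490 = 0.006200 m
L_final = 3.547200 m

dL = 0.006200 m


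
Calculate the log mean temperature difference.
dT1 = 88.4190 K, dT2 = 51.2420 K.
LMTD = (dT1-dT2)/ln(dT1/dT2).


dT1/dT2 = 1.7255
ln(dT1/dT2) = 0.5455
LMTD = 37.1770 / 0.5455 = 68.1487 K

68.1487 K


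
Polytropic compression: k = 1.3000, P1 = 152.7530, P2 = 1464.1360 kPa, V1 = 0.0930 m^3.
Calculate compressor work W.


(k-1)/k = 0.2308
(P2/P1)^exp = 1.6847
W = 4.3333 * 152.7530 * 0.0930 * (1.6847 - 1) = 42.1494 kJ

42.1494 kJ


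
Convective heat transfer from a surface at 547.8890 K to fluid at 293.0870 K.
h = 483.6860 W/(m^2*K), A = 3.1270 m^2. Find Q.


dT = 254.8020 K
Q = 483.6860 * 3.1270 * 254.8020 = 385384.4889 W

385384.4889 W


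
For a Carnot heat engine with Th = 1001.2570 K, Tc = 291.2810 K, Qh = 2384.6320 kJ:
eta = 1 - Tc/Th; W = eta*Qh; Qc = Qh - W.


eta = 1 - 291.2810/1001.2570 = 0.7091
W = 0.7091 * 2384.6320 = 1690.9060 kJ
Qc = 2384.6320 - 1690.9060 = 693.7260 kJ

eta = 70.9085%, W = 1690.9060 kJ, Qc = 693.7260 kJ


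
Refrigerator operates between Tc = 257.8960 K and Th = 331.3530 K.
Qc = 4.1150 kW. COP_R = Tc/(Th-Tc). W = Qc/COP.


COP = 257.8960 / 73.4570 = 3.5108
W = 4.1150 / 3.5108 = 1.1721 kW

COP = 3.5108, W = 1.1721 kW


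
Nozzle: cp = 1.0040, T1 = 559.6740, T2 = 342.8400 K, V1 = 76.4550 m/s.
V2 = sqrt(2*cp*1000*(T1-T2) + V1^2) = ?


dT = 216.8340 K
2*cp*1000*dT = 435402.6720
V1^2 = 5845.3670
V2 = sqrt(441248.0390) = 664.2650 m/s

664.2650 m/s


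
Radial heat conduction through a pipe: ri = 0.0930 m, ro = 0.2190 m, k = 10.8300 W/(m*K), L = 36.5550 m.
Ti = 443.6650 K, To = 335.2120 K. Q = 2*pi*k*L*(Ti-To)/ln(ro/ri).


dT = 108.4530 K
ln(ro/ri) = 0.8565
Q = 2*pi*10.8300*36.5550*108.4530 / 0.8565 = 314980.3010 W

314980.3010 W


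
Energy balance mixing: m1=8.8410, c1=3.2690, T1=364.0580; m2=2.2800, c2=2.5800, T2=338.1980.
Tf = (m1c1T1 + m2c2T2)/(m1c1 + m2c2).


num = 12511.1395
den = 34.7836
Tf = 359.6847 K

359.6847 K


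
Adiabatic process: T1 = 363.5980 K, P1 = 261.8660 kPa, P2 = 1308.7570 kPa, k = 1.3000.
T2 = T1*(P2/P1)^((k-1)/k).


(k-1)/k = 0.2308
(P2/P1)^exp = 1.4496
T2 = 363.5980 * 1.4496 = 527.0822 K

527.0822 K


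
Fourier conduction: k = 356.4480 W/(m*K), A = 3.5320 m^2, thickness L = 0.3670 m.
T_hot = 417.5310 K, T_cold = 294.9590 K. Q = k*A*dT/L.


dT = 122.5720 K
Q = 356.4480 * 3.5320 * 122.5720 / 0.3670 = 420476.8455 W

420476.8455 W


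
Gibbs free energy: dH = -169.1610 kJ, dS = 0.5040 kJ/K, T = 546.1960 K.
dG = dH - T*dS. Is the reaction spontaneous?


T*dS = 546.1960 * 0.5040 = 275.2828 kJ
dG = -169.1610 - 275.2828 = -444.4438 kJ (spontaneous)

dG = -444.4438 kJ, spontaneous


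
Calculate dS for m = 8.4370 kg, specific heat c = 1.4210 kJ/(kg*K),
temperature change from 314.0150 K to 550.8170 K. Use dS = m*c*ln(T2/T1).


T2/T1 = 1.7541
ln(T2/T1) = 0.5620
dS = 8.4370 * 1.4210 * 0.5620 = 6.7373 kJ/K

6.7373 kJ/K


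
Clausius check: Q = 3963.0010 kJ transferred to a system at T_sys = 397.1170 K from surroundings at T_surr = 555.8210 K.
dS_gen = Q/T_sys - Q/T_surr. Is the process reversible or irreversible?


dS_sys = 3963.0010/397.1170 = 9.9794 kJ/K
dS_surr = -3963.0010/555.8210 = -7.1300 kJ/K
dS_gen = 9.9794 - 7.1300 = 2.8494 kJ/K (irreversible)

dS_gen = 2.8494 kJ/K, irreversible


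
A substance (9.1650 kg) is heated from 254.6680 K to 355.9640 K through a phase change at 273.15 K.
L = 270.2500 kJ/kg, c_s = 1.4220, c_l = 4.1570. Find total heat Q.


Q1 (sensible, solid) = 9.1650 * 1.4220 * 18.4820 = 240.8691 kJ
Q2 (latent) = 9.1650 * 270.2500 = 2476.8412 kJ
Q3 (sensible, liquid) = 9.1650 * 4.1570 * 82.8140 = 3155.1227 kJ
Q_total = 5872.8330 kJ

5872.8330 kJ


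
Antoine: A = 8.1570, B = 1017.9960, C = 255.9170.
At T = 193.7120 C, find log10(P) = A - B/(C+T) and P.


C+T = 449.6290
B/(C+T) = 2.2641
log10(P) = 8.1570 - 2.2641 = 5.8929
P = 10^5.8929 = 781483.9420 mmHg

781483.9420 mmHg


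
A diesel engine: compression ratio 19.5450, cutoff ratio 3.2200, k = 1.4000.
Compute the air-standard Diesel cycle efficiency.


r^(k-1) = 3.2841
rc^k = 5.1404
eta = 0.5944 = 59.4353%

59.4353%


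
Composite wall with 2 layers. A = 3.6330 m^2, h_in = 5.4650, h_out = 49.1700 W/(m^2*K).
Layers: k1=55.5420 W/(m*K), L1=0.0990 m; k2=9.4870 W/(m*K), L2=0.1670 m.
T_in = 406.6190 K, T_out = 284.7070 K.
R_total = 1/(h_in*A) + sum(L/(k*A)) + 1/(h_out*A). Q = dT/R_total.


R_conv_in = 1/(5.4650*3.6330) = 0.0504
R_1 = 0.0990/(55.5420*3.6330) = 0.0005
R_2 = 0.1670/(9.4870*3.6330) = 0.0048
R_conv_out = 1/(49.1700*3.6330) = 0.0056
R_total = 0.0613 K/W
Q = 121.9120 / 0.0613 = 1988.7516 W

R_total = 0.0613 K/W, Q = 1988.7516 W


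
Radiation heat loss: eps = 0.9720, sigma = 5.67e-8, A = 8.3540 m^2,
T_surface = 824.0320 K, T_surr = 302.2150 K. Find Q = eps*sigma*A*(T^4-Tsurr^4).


T^4 = 4.6108e+11
Tsurr^4 = 8.3419e+09
Q = 0.9720 * 5.67e-8 * 8.3540 * 4.5274e+11 = 208444.7111 W

208444.7111 W


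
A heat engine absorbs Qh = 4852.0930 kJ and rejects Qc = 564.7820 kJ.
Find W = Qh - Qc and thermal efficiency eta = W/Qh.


W = 4852.0930 - 564.7820 = 4287.3110 kJ
eta = 4287.3110 / 4852.0930 = 0.8836 = 88.3600%

W = 4287.3110 kJ, eta = 88.3600%


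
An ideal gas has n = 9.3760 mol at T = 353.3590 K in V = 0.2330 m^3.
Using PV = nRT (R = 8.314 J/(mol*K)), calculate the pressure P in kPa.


P = nRT/V = 9.3760 * 8.314 * 353.3590 / 0.2330
= 27545.0634 / 0.2330 = 118219.1562 Pa = 118.2192 kPa

118.2192 kPa


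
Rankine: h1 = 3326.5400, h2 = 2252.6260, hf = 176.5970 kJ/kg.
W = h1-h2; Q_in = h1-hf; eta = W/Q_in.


W = 1073.9140 kJ/kg
Q_in = 3149.9430 kJ/kg
eta = 0.3409 = 34.0931%

eta = 34.0931%


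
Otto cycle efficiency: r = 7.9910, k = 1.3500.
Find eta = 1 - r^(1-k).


r^(k-1) = 2.0697
eta = 1 - 1/2.0697 = 0.5168 = 51.6842%

51.6842%


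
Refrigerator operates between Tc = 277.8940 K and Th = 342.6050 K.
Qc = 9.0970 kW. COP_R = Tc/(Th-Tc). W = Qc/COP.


COP = 277.8940 / 64.7110 = 4.2944
W = 9.0970 / 4.2944 = 2.1183 kW

COP = 4.2944, W = 2.1183 kW


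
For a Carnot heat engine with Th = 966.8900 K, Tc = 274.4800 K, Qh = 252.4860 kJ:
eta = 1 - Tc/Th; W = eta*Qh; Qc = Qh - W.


eta = 1 - 274.4800/966.8900 = 0.7161
W = 0.7161 * 252.4860 = 180.8105 kJ
Qc = 252.4860 - 180.8105 = 71.6755 kJ

eta = 71.6121%, W = 180.8105 kJ, Qc = 71.6755 kJ


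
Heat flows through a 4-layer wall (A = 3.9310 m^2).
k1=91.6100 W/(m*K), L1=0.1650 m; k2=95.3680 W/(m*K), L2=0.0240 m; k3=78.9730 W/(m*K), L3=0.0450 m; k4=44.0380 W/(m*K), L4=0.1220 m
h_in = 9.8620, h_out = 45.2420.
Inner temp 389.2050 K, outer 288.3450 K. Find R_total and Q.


R_conv_in = 1/(9.8620*3.9310) = 0.0258
R_1 = 0.1650/(91.6100*3.9310) = 0.0005
R_2 = 0.0240/(95.3680*3.9310) = 6.4019e-05
R_3 = 0.0450/(78.9730*3.9310) = 0.0001
R_4 = 0.1220/(44.0380*3.9310) = 0.0007
R_conv_out = 1/(45.2420*3.9310) = 0.0056
R_total = 0.0328 K/W
Q = 100.8600 / 0.0328 = 3075.9832 W

R_total = 0.0328 K/W, Q = 3075.9832 W


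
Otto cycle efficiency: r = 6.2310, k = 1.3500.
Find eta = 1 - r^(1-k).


r^(k-1) = 1.8971
eta = 1 - 1/1.8971 = 0.4729 = 47.2886%

47.2886%


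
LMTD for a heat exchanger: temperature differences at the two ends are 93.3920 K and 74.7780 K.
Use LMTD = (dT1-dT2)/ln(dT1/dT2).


dT1/dT2 = 1.2489
ln(dT1/dT2) = 0.2223
LMTD = 18.6140 / 0.2223 = 83.7405 K

83.7405 K


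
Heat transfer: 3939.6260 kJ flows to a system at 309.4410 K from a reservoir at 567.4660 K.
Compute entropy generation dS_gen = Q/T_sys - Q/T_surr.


dS_sys = 3939.6260/309.4410 = 12.7314 kJ/K
dS_surr = -3939.6260/567.4660 = -6.9425 kJ/K
dS_gen = 12.7314 - 6.9425 = 5.7889 kJ/K (irreversible)

dS_gen = 5.7889 kJ/K, irreversible


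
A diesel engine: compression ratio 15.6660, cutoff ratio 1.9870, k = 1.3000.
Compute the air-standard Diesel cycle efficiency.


r^(k-1) = 2.2829
rc^k = 2.4415
eta = 0.5079 = 50.7884%

50.7884%


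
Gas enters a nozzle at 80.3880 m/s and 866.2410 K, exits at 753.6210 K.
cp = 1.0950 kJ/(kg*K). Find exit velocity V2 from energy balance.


dT = 112.6200 K
2*cp*1000*dT = 246637.8000
V1^2 = 6462.2305
V2 = sqrt(253100.0305) = 503.0905 m/s

503.0905 m/s


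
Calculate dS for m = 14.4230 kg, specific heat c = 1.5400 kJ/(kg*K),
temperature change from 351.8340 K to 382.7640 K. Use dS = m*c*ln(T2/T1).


T2/T1 = 1.0879
ln(T2/T1) = 0.0843
dS = 14.4230 * 1.5400 * 0.0843 = 1.8715 kJ/K

1.8715 kJ/K


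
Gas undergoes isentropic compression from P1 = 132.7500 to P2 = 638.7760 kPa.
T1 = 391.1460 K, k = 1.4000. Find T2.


(k-1)/k = 0.2857
(P2/P1)^exp = 1.5666
T2 = 391.1460 * 1.5666 = 612.7535 K

612.7535 K


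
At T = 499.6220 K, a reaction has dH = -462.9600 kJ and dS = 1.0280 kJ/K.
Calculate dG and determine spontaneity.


T*dS = 499.6220 * 1.0280 = 513.6114 kJ
dG = -462.9600 - 513.6114 = -976.5714 kJ (spontaneous)

dG = -976.5714 kJ, spontaneous


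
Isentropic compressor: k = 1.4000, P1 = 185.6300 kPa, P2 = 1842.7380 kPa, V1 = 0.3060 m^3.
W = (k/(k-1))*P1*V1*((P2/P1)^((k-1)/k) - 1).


(k-1)/k = 0.2857
(P2/P1)^exp = 1.9267
W = 3.5000 * 185.6300 * 0.3060 * (1.9267 - 1) = 184.2284 kJ

184.2284 kJ


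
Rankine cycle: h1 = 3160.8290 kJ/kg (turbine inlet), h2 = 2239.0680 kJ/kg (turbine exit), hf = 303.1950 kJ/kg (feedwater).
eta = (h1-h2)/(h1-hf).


W = 921.7610 kJ/kg
Q_in = 2857.6340 kJ/kg
eta = 0.3226 = 32.2561%

eta = 32.2561%


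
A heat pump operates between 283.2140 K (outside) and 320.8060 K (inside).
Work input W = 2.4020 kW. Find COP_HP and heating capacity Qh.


COP = 320.8060 / 37.5920 = 8.5339
Qh = 8.5339 * 2.4020 = 20.4984 kW

COP = 8.5339, Qh = 20.4984 kW


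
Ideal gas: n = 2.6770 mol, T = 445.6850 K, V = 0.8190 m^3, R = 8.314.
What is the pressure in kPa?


P = nRT/V = 2.6770 * 8.314 * 445.6850 / 0.8190
= 9919.4230 / 0.8190 = 12111.6276 Pa = 12.1116 kPa

12.1116 kPa


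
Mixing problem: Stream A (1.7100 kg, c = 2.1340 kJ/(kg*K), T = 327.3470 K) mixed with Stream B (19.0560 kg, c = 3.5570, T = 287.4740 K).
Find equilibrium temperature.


num = 20680.1529
den = 71.4313
Tf = 289.5110 K

289.5110 K


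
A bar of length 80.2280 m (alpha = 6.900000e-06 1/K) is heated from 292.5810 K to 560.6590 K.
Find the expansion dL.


dT = 268.0780 K
dL = 6.900000e-06 * 80.2280 * 268.0780 = 0.148401 m
L_final = 80.376401 m

dL = 0.148401 m


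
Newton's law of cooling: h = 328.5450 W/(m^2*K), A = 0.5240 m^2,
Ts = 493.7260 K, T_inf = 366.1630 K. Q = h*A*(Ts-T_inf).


dT = 127.5630 K
Q = 328.5450 * 0.5240 * 127.5630 = 21960.9374 W

21960.9374 W


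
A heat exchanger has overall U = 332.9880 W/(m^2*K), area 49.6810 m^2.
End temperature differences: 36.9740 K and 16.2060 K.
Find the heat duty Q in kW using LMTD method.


LMTD = 25.1784 K
Q = 332.9880 * 49.6810 * 25.1784 = 416531.0092 W = 416.5310 kW

416.5310 kW


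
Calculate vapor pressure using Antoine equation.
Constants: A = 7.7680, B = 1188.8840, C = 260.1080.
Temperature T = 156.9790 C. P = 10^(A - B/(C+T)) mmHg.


C+T = 417.0870
B/(C+T) = 2.8504
log10(P) = 7.7680 - 2.8504 = 4.9176
P = 10^4.9176 = 82709.2209 mmHg

82709.2209 mmHg


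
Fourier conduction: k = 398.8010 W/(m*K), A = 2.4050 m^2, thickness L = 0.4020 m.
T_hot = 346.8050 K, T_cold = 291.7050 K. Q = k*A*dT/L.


dT = 55.1000 K
Q = 398.8010 * 2.4050 * 55.1000 / 0.4020 = 131460.9799 W

131460.9799 W


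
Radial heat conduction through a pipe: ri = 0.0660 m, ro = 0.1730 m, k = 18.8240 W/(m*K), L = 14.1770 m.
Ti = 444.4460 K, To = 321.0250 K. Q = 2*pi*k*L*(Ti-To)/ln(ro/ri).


dT = 123.4210 K
ln(ro/ri) = 0.9636
Q = 2*pi*18.8240*14.1770*123.4210 / 0.9636 = 214759.2024 W

214759.2024 W


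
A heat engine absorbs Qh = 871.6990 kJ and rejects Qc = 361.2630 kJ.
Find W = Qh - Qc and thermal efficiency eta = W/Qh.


W = 871.6990 - 361.2630 = 510.4360 kJ
eta = 510.4360 / 871.6990 = 0.5856 = 58.5565%

W = 510.4360 kJ, eta = 58.5565%


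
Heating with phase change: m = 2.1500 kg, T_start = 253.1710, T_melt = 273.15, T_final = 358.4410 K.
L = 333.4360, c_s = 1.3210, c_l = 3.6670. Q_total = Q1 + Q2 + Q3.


Q1 (sensible, solid) = 2.1500 * 1.3210 * 19.9790 = 56.7434 kJ
Q2 (latent) = 2.1500 * 333.4360 = 716.8874 kJ
Q3 (sensible, liquid) = 2.1500 * 3.6670 * 85.2910 = 672.4385 kJ
Q_total = 1446.0693 kJ

1446.0693 kJ


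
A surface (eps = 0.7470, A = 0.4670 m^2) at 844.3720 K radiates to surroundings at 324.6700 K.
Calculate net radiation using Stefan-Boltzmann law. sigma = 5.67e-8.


T^4 = 5.0832e+11
Tsurr^4 = 1.1111e+10
Q = 0.7470 * 5.67e-8 * 0.4670 * 4.9721e+11 = 9834.6120 W

9834.6120 W


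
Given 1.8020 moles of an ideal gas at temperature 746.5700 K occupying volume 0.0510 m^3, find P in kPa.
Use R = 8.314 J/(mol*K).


P = nRT/V = 1.8020 * 8.314 * 746.5700 / 0.0510
= 11184.9833 / 0.0510 = 219313.3986 Pa = 219.3134 kPa

219.3134 kPa


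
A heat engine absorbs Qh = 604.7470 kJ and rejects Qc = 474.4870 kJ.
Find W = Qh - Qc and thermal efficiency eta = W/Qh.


W = 604.7470 - 474.4870 = 130.2600 kJ
eta = 130.2600 / 604.7470 = 0.2154 = 21.5396%

W = 130.2600 kJ, eta = 21.5396%


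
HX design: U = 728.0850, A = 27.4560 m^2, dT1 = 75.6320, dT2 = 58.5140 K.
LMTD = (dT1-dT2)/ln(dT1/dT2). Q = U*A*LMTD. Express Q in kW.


LMTD = 66.7073 K
Q = 728.0850 * 27.4560 * 66.7073 = 1333499.8974 W = 1333.4999 kW

1333.4999 kW


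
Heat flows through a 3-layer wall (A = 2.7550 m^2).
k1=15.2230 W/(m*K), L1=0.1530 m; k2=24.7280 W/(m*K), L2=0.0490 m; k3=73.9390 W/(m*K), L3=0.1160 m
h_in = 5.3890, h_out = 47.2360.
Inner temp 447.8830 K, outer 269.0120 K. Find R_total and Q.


R_conv_in = 1/(5.3890*2.7550) = 0.0674
R_1 = 0.1530/(15.2230*2.7550) = 0.0036
R_2 = 0.0490/(24.7280*2.7550) = 0.0007
R_3 = 0.1160/(73.9390*2.7550) = 0.0006
R_conv_out = 1/(47.2360*2.7550) = 0.0077
R_total = 0.0800 K/W
Q = 178.8710 / 0.0800 = 2236.5524 W

R_total = 0.0800 K/W, Q = 2236.5524 W


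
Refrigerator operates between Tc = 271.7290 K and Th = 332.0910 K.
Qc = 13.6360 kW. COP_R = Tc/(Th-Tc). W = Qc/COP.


COP = 271.7290 / 60.3620 = 4.5017
W = 13.6360 / 4.5017 = 3.0291 kW

COP = 4.5017, W = 3.0291 kW


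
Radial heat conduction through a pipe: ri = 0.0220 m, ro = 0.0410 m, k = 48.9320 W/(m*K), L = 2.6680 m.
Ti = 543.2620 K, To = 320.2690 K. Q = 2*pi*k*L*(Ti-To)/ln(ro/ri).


dT = 222.9930 K
ln(ro/ri) = 0.6225
Q = 2*pi*48.9320*2.6680*222.9930 / 0.6225 = 293825.7650 W

293825.7650 W


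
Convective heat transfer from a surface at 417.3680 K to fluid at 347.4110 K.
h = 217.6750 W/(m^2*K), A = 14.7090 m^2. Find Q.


dT = 69.9570 K
Q = 217.6750 * 14.7090 * 69.9570 = 223987.0336 W

223987.0336 W


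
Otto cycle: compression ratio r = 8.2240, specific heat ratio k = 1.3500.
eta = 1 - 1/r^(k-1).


r^(k-1) = 2.0906
eta = 1 - 1/2.0906 = 0.5217 = 52.1677%

52.1677%


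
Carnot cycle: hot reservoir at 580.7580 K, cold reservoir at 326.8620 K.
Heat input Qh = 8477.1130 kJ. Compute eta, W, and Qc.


eta = 1 - 326.8620/580.7580 = 0.4372
W = 0.4372 * 8477.1130 = 3706.0274 kJ
Qc = 8477.1130 - 3706.0274 = 4771.0856 kJ

eta = 43.7180%, W = 3706.0274 kJ, Qc = 4771.0856 kJ


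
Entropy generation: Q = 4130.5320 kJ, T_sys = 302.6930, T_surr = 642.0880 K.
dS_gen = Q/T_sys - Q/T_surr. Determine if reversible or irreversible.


dS_sys = 4130.5320/302.6930 = 13.6459 kJ/K
dS_surr = -4130.5320/642.0880 = -6.4330 kJ/K
dS_gen = 13.6459 - 6.4330 = 7.2130 kJ/K (irreversible)

dS_gen = 7.2130 kJ/K, irreversible


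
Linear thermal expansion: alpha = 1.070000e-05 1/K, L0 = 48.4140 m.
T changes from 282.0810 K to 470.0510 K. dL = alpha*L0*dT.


dT = 187.9700 K
dL = 1.070000e-05 * 48.4140 * 187.9700 = 0.097374 m
L_final = 48.511374 m

dL = 0.097374 m


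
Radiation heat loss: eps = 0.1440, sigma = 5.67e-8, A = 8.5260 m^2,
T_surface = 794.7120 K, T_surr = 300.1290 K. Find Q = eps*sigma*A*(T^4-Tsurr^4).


T^4 = 3.9888e+11
Tsurr^4 = 8.1139e+09
Q = 0.1440 * 5.67e-8 * 8.5260 * 3.9076e+11 = 27202.2276 W

27202.2276 W


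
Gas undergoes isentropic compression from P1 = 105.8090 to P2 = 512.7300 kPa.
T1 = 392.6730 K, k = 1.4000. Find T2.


(k-1)/k = 0.2857
(P2/P1)^exp = 1.5697
T2 = 392.6730 * 1.5697 = 616.3820 K

616.3820 K


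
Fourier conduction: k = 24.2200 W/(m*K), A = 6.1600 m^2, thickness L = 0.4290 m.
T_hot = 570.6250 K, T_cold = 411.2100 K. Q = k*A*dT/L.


dT = 159.4150 K
Q = 24.2200 * 6.1600 * 159.4150 / 0.4290 = 55440.4494 W

55440.4494 W


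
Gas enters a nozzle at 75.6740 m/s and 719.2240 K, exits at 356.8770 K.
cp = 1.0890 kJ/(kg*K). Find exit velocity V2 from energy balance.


dT = 362.3470 K
2*cp*1000*dT = 789191.7660
V1^2 = 5726.5543
V2 = sqrt(794918.3203) = 891.5819 m/s

891.5819 m/s


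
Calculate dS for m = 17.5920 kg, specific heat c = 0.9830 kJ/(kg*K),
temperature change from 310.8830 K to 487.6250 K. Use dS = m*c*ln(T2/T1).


T2/T1 = 1.5685
ln(T2/T1) = 0.4501
dS = 17.5920 * 0.9830 * 0.4501 = 7.7841 kJ/K

7.7841 kJ/K


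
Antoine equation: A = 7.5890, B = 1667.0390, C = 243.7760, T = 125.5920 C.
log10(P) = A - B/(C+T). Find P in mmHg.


C+T = 369.3680
B/(C+T) = 4.5132
log10(P) = 7.5890 - 4.5132 = 3.0758
P = 10^3.0758 = 1190.6390 mmHg

1190.6390 mmHg


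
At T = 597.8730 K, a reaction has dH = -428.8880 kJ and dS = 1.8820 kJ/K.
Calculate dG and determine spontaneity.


T*dS = 597.8730 * 1.8820 = 1125.1970 kJ
dG = -428.8880 - 1125.1970 = -1554.0850 kJ (spontaneous)

dG = -1554.0850 kJ, spontaneous


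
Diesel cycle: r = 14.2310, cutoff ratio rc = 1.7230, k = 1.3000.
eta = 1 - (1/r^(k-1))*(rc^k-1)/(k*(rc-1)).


r^(k-1) = 2.2180
rc^k = 2.0285
eta = 0.5067 = 50.6663%

50.6663%


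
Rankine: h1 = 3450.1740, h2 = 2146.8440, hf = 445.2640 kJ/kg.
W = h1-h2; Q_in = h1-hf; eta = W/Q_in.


W = 1303.3300 kJ/kg
Q_in = 3004.9100 kJ/kg
eta = 0.4337 = 43.3733%

eta = 43.3733%


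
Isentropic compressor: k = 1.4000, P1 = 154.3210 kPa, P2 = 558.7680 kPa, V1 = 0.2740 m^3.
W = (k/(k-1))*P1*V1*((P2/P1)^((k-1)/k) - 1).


(k-1)/k = 0.2857
(P2/P1)^exp = 1.4443
W = 3.5000 * 154.3210 * 0.2740 * (1.4443 - 1) = 65.7544 kJ

65.7544 kJ


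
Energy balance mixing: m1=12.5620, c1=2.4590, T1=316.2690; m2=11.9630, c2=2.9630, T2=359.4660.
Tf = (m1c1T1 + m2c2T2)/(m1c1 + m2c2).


num = 22511.3006
den = 66.3363
Tf = 339.3510 K

339.3510 K


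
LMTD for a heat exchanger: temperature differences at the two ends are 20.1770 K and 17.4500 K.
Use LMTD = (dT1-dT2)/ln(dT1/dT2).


dT1/dT2 = 1.1563
ln(dT1/dT2) = 0.1452
LMTD = 2.7270 / 0.1452 = 18.7805 K

18.7805 K


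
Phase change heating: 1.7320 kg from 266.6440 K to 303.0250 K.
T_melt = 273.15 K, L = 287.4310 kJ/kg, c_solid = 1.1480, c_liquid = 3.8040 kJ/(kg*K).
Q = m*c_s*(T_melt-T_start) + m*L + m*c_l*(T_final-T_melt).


Q1 (sensible, solid) = 1.7320 * 1.1480 * 6.5060 = 12.9361 kJ
Q2 (latent) = 1.7320 * 287.4310 = 497.8305 kJ
Q3 (sensible, liquid) = 1.7320 * 3.8040 * 29.8750 = 196.8323 kJ
Q_total = 707.5989 kJ

707.5989 kJ


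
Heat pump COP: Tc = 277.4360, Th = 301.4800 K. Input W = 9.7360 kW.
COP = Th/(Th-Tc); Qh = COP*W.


COP = 301.4800 / 24.0440 = 12.5387
Qh = 12.5387 * 9.7360 = 122.0766 kW

COP = 12.5387, Qh = 122.0766 kW


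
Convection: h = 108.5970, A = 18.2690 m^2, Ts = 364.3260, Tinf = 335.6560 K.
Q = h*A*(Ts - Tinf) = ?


dT = 28.6700 K
Q = 108.5970 * 18.2690 * 28.6700 = 56880.0929 W

56880.0929 W


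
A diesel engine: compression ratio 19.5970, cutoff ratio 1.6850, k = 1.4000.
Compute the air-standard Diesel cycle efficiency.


r^(k-1) = 3.2876
rc^k = 2.0761
eta = 0.6587 = 65.8696%

65.8696%


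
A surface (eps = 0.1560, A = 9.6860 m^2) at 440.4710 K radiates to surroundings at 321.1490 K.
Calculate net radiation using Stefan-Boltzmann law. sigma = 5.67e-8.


T^4 = 3.7642e+10
Tsurr^4 = 1.0637e+10
Q = 0.1560 * 5.67e-8 * 9.6860 * 2.7005e+10 = 2313.6025 W

2313.6025 W


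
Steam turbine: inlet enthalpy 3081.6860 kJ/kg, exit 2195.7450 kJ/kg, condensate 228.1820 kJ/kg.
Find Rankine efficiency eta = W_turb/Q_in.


W = 885.9410 kJ/kg
Q_in = 2853.5040 kJ/kg
eta = 0.3105 = 31.0475%

eta = 31.0475%


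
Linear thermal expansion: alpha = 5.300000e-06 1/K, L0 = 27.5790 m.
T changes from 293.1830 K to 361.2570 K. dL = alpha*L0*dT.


dT = 68.0740 K
dL = 5.300000e-06 * 27.5790 * 68.0740 = 0.009950 m
L_final = 27.588950 m

dL = 0.009950 m


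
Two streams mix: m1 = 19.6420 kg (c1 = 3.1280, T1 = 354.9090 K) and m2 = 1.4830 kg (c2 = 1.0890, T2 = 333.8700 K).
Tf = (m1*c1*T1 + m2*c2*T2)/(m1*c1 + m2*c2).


num = 22344.8671
den = 63.0552
Tf = 354.3701 K

354.3701 K


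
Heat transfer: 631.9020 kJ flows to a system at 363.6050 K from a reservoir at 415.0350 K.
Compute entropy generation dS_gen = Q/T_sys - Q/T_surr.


dS_sys = 631.9020/363.6050 = 1.7379 kJ/K
dS_surr = -631.9020/415.0350 = -1.5225 kJ/K
dS_gen = 1.7379 - 1.5225 = 0.2154 kJ/K (irreversible)

dS_gen = 0.2154 kJ/K, irreversible


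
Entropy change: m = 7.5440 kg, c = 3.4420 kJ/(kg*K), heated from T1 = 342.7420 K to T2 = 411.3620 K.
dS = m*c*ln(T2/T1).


T2/T1 = 1.2002
ln(T2/T1) = 0.1825
dS = 7.5440 * 3.4420 * 0.1825 = 4.7388 kJ/K

4.7388 kJ/K


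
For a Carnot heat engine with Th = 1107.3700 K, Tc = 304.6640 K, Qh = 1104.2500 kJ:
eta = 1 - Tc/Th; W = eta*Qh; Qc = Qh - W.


eta = 1 - 304.6640/1107.3700 = 0.7249
W = 0.7249 * 1104.2500 = 800.4444 kJ
Qc = 1104.2500 - 800.4444 = 303.8056 kJ

eta = 72.4876%, W = 800.4444 kJ, Qc = 303.8056 kJ


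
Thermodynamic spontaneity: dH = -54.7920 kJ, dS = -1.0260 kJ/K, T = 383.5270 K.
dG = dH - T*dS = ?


T*dS = 383.5270 * -1.0260 = -393.4987 kJ
dG = -54.7920 + 393.4987 = 338.7067 kJ (non-spontaneous)

dG = 338.7067 kJ, non-spontaneous


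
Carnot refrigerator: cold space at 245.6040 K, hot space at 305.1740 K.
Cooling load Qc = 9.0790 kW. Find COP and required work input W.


COP = 245.6040 / 59.5700 = 4.1229
W = 9.0790 / 4.1229 = 2.2021 kW

COP = 4.1229, W = 2.2021 kW


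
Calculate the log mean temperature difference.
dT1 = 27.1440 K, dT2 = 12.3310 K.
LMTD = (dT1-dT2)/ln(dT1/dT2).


dT1/dT2 = 2.2013
ln(dT1/dT2) = 0.7890
LMTD = 14.8130 / 0.7890 = 18.7735 K

18.7735 K


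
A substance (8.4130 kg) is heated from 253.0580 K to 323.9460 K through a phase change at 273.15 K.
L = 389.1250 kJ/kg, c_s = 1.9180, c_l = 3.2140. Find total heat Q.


Q1 (sensible, solid) = 8.4130 * 1.9180 * 20.0920 = 324.2072 kJ
Q2 (latent) = 8.4130 * 389.1250 = 3273.7086 kJ
Q3 (sensible, liquid) = 8.4130 * 3.2140 * 50.7960 = 1373.4924 kJ
Q_total = 4971.4083 kJ

4971.4083 kJ


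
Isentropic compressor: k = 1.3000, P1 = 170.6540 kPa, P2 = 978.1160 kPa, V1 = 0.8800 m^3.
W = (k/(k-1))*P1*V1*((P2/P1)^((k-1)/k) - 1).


(k-1)/k = 0.2308
(P2/P1)^exp = 1.4962
W = 4.3333 * 170.6540 * 0.8800 * (1.4962 - 1) = 322.8999 kJ

322.8999 kJ


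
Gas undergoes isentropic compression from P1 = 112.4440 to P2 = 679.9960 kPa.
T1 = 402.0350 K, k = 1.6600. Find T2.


(k-1)/k = 0.3976
(P2/P1)^exp = 2.0452
T2 = 402.0350 * 2.0452 = 822.2589 K

822.2589 K


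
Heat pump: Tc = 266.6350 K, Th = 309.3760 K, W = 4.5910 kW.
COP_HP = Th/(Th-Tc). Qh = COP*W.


COP = 309.3760 / 42.7410 = 7.2384
Qh = 7.2384 * 4.5910 = 33.2314 kW

COP = 7.2384, Qh = 33.2314 kW


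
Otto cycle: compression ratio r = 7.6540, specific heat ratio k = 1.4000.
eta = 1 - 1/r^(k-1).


r^(k-1) = 2.2571
eta = 1 - 1/2.2571 = 0.5570 = 55.6958%

55.6958%


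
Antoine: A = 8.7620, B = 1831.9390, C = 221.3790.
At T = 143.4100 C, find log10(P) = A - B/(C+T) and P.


C+T = 364.7890
B/(C+T) = 5.0219
log10(P) = 8.7620 - 5.0219 = 3.7401
P = 10^3.7401 = 5496.4966 mmHg

5496.4966 mmHg


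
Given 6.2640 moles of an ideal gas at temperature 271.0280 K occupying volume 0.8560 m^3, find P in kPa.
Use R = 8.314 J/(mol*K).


P = nRT/V = 6.2640 * 8.314 * 271.0280 / 0.8560
= 14114.8390 / 0.8560 = 16489.2979 Pa = 16.4893 kPa

16.4893 kPa


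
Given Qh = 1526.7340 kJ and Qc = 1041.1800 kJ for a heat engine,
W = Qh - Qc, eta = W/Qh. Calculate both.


W = 1526.7340 - 1041.1800 = 485.5540 kJ
eta = 485.5540 / 1526.7340 = 0.3180 = 31.8034%

W = 485.5540 kJ, eta = 31.8034%


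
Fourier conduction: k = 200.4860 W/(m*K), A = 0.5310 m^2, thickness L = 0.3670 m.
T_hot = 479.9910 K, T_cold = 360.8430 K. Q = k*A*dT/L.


dT = 119.1480 K
Q = 200.4860 * 0.5310 * 119.1480 / 0.3670 = 34562.0317 W

34562.0317 W


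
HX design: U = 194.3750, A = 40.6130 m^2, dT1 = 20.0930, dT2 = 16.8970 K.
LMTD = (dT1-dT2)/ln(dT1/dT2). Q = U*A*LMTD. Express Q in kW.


LMTD = 18.4489 K
Q = 194.3750 * 40.6130 * 18.4489 = 145638.2977 W = 145.6383 kW

145.6383 kW


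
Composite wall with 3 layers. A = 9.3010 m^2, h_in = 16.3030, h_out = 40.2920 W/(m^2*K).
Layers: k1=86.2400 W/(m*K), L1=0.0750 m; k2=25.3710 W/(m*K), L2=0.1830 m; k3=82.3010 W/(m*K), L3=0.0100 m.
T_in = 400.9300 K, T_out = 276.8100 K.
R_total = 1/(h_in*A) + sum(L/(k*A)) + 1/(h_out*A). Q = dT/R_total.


R_conv_in = 1/(16.3030*9.3010) = 0.0066
R_1 = 0.0750/(86.2400*9.3010) = 9.3502e-05
R_2 = 0.1830/(25.3710*9.3010) = 0.0008
R_3 = 0.0100/(82.3010*9.3010) = 1.3064e-05
R_conv_out = 1/(40.2920*9.3010) = 0.0027
R_total = 0.0101 K/W
Q = 124.1200 / 0.0101 = 12234.2466 W

R_total = 0.0101 K/W, Q = 12234.2466 W


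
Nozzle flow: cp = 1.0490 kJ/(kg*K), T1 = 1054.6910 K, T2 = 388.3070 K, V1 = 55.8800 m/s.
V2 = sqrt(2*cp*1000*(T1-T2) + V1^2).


dT = 666.3840 K
2*cp*1000*dT = 1398073.6320
V1^2 = 3122.5744
V2 = sqrt(1401196.2064) = 1183.7213 m/s

1183.7213 m/s


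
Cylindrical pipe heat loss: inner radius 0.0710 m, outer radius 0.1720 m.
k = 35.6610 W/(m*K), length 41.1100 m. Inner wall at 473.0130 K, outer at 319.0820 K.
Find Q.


dT = 153.9310 K
ln(ro/ri) = 0.8848
Q = 2*pi*35.6610*41.1100*153.9310 / 0.8848 = 1602487.5838 W

1602487.5838 W


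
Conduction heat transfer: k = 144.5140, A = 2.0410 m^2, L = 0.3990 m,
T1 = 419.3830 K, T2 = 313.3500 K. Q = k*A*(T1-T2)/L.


dT = 106.0330 K
Q = 144.5140 * 2.0410 * 106.0330 / 0.3990 = 78382.8554 W

78382.8554 W


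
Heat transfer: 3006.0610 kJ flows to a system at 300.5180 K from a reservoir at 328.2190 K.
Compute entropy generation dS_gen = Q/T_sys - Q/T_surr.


dS_sys = 3006.0610/300.5180 = 10.0029 kJ/K
dS_surr = -3006.0610/328.2190 = -9.1587 kJ/K
dS_gen = 10.0029 - 9.1587 = 0.8442 kJ/K (irreversible)

dS_gen = 0.8442 kJ/K, irreversible


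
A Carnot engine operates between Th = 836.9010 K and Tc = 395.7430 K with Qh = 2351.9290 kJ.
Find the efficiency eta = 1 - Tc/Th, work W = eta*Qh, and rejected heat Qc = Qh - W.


eta = 1 - 395.7430/836.9010 = 0.5271
W = 0.5271 * 2351.9290 = 1239.7790 kJ
Qc = 2351.9290 - 1239.7790 = 1112.1500 kJ

eta = 52.7133%, W = 1239.7790 kJ, Qc = 1112.1500 kJ


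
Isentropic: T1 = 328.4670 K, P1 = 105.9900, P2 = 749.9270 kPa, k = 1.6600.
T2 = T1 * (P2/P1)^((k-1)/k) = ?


(k-1)/k = 0.3976
(P2/P1)^exp = 2.1770
T2 = 328.4670 * 2.1770 = 715.0654 K

715.0654 K


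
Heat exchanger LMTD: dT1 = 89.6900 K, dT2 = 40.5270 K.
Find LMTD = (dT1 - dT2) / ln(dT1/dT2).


dT1/dT2 = 2.2131
ln(dT1/dT2) = 0.7944
LMTD = 49.1630 / 0.7944 = 61.8877 K

61.8877 K


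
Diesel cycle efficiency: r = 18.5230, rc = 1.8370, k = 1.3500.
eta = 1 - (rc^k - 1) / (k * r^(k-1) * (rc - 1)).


r^(k-1) = 2.7778
rc^k = 2.2727
eta = 0.5945 = 59.4513%

59.4513%


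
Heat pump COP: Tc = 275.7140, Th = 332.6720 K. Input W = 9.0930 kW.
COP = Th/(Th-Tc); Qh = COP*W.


COP = 332.6720 / 56.9580 = 5.8407
Qh = 5.8407 * 9.0930 = 53.1091 kW

COP = 5.8407, Qh = 53.1091 kW


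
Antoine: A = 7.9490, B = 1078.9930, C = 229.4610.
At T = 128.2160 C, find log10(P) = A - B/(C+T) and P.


C+T = 357.6770
B/(C+T) = 3.0167
log10(P) = 7.9490 - 3.0167 = 4.9323
P = 10^4.9323 = 85571.9305 mmHg

85571.9305 mmHg


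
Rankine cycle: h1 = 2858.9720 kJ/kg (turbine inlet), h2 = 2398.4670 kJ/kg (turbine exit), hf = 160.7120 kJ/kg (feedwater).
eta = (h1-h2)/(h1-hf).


W = 460.5050 kJ/kg
Q_in = 2698.2600 kJ/kg
eta = 0.1707 = 17.0667%

eta = 17.0667%


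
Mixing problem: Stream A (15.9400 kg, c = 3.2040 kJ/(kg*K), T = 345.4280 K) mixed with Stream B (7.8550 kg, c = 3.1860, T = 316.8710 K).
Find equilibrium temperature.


num = 25571.6391
den = 76.0978
Tf = 336.0366 K

336.0366 K


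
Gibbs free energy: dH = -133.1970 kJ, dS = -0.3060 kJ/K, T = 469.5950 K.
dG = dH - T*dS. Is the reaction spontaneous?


T*dS = 469.5950 * -0.3060 = -143.6961 kJ
dG = -133.1970 + 143.6961 = 10.4991 kJ (non-spontaneous)

dG = 10.4991 kJ, non-spontaneous


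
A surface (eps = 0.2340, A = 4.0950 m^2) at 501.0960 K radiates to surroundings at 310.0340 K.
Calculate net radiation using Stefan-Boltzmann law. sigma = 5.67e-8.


T^4 = 6.3050e+10
Tsurr^4 = 9.2393e+09
Q = 0.2340 * 5.67e-8 * 4.0950 * 5.3811e+10 = 2923.6151 W

2923.6151 W


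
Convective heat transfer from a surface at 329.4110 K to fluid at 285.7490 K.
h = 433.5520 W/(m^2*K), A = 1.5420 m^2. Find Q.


dT = 43.6620 K
Q = 433.5520 * 1.5420 * 43.6620 = 29189.6705 W

29189.6705 W


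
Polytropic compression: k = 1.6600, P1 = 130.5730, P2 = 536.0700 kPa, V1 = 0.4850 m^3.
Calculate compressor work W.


(k-1)/k = 0.3976
(P2/P1)^exp = 1.7534
W = 2.5152 * 130.5730 * 0.4850 * (1.7534 - 1) = 119.9935 kJ

119.9935 kJ


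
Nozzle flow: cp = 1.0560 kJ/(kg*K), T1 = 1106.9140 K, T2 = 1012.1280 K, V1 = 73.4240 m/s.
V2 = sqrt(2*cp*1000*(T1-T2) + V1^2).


dT = 94.7860 K
2*cp*1000*dT = 200188.0320
V1^2 = 5391.0838
V2 = sqrt(205579.1158) = 453.4083 m/s

453.4083 m/s


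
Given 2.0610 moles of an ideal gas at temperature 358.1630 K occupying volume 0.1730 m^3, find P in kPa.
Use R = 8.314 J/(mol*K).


P = nRT/V = 2.0610 * 8.314 * 358.1630 / 0.1730
= 6137.1782 / 0.1730 = 35475.0183 Pa = 35.4750 kPa

35.4750 kPa


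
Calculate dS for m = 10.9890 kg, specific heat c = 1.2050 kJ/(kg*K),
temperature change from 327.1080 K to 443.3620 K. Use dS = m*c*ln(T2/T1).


T2/T1 = 1.3554
ln(T2/T1) = 0.3041
dS = 10.9890 * 1.2050 * 0.3041 = 4.0268 kJ/K

4.0268 kJ/K


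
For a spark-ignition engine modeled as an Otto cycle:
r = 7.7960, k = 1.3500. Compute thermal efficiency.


r^(k-1) = 2.0519
eta = 1 - 1/2.0519 = 0.5126 = 51.2646%

51.2646%


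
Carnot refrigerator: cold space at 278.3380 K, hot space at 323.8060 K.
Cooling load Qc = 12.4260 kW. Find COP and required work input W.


COP = 278.3380 / 45.4680 = 6.1216
W = 12.4260 / 6.1216 = 2.0299 kW

COP = 6.1216, W = 2.0299 kW


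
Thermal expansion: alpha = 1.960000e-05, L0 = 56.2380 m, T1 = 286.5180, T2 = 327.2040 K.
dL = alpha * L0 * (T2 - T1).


dT = 40.6860 K
dL = 1.960000e-05 * 56.2380 * 40.6860 = 0.044847 m
L_final = 56.282847 m

dL = 0.044847 m


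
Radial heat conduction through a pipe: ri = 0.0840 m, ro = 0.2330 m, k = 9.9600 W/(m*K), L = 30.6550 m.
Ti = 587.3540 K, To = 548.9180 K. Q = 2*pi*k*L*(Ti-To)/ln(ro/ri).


dT = 38.4360 K
ln(ro/ri) = 1.0202
Q = 2*pi*9.9600*30.6550*38.4360 / 1.0202 = 72274.3467 W

72274.3467 W


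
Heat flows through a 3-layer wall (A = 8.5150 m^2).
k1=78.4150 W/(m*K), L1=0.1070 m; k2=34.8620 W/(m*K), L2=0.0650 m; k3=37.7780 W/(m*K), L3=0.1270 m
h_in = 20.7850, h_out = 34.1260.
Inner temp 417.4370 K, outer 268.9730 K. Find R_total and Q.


R_conv_in = 1/(20.7850*8.5150) = 0.0057
R_1 = 0.1070/(78.4150*8.5150) = 0.0002
R_2 = 0.0650/(34.8620*8.5150) = 0.0002
R_3 = 0.1270/(37.7780*8.5150) = 0.0004
R_conv_out = 1/(34.1260*8.5150) = 0.0034
R_total = 0.0099 K/W
Q = 148.4640 / 0.0099 = 15048.6576 W

R_total = 0.0099 K/W, Q = 15048.6576 W


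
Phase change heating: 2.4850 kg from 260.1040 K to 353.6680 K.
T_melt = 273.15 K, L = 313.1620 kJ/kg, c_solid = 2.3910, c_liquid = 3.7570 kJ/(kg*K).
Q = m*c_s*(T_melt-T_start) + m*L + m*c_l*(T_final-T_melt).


Q1 (sensible, solid) = 2.4850 * 2.3910 * 13.0460 = 77.5146 kJ
Q2 (latent) = 2.4850 * 313.1620 = 778.2076 kJ
Q3 (sensible, liquid) = 2.4850 * 3.7570 * 80.5180 = 751.7277 kJ
Q_total = 1607.4499 kJ

1607.4499 kJ


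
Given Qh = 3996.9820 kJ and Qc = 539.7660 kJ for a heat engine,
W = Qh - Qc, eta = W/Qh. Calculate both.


W = 3996.9820 - 539.7660 = 3457.2160 kJ
eta = 3457.2160 / 3996.9820 = 0.8650 = 86.4957%

W = 3457.2160 kJ, eta = 86.4957%


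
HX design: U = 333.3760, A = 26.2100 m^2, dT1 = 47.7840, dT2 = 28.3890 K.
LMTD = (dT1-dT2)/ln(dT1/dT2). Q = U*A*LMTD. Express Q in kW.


LMTD = 37.2487 K
Q = 333.3760 * 26.2100 * 37.2487 = 325471.2578 W = 325.4713 kW

325.4713 kW


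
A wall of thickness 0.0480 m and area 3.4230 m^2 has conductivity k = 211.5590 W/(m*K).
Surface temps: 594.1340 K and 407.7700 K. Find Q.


dT = 186.3640 K
Q = 211.5590 * 3.4230 * 186.3640 / 0.0480 = 2811636.6165 W

2811636.6165 W


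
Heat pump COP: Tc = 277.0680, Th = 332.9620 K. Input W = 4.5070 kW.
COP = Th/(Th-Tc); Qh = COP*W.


COP = 332.9620 / 55.8940 = 5.9570
Qh = 5.9570 * 4.5070 = 26.8483 kW

COP = 5.9570, Qh = 26.8483 kW
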